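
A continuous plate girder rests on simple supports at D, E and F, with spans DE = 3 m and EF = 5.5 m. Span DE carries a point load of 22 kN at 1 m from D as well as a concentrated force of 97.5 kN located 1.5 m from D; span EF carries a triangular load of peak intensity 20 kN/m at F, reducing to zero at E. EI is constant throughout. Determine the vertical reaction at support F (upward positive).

Insert a hinge at E; M_E is the redundant, and each span becomes simply supported.
Discontinuity in slope at E on the released structure — sum the simple-span end rotations:
  span DE: point load 22 at a = 1: Pab(L + a)/(6LEI) = 9.778/EI
  span DE: point load 97.5 at a = 1.5: Pab(L + a)/(6LEI) = 54.84/EI
  span EF: triangular load, peak 20: 7w₀L³/(360EI) = 64.7/EI
  relative rotation θ_0 = (64.62 + 64.7)/EI = 129.3/EI
A unit hogging moment at E produces rotation L₁/(3EI) + L₂/(3EI) = 2.833/EI.
Compatibility: M_E·(L₁+L₂)/(3EI) = θ_0, giving M_E = 45.64 kN·m (hogging).
Span EF, ΣM about F: R_E^{EF}·5.5 = 100.8 + 45.64, so R_E^{EF} = 26.63 kN and R_F = 55 − 26.63 = 28.37 kN.

R_F = 28.37 kN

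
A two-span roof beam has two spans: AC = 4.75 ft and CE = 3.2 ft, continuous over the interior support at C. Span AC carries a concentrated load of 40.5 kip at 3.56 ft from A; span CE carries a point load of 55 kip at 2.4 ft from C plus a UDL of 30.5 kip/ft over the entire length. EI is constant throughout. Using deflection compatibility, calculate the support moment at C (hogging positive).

M_C = 42.89 kip·ft

Insert a hinge at C; M_C is the redundant, and each span becomes simply supported.
Rotations at C on the released spans (each span's end-slope, ×1/EI):
  span AC: point load 40.5 at a = 3.56: Pab(L + a)/(6LEI) = 50.03/EI
  span CE: point load 55 at a = 2.4: Pab(L + b)/(6LEI) = 22/EI
  span CE: UDL 30.5: wL³/(24EI) = 41.64/EI
  relative rotation θ_0 = (50.03 + 63.64)/EI = 113.7/EI
A unit hogging moment at C produces rotation L₁/(3EI) + L₂/(3EI) = 2.65/EI.
Compatibility: M_C·(L₁+L₂)/(3EI) = θ_0, giving M_C = 42.89 kip·ft (hogging).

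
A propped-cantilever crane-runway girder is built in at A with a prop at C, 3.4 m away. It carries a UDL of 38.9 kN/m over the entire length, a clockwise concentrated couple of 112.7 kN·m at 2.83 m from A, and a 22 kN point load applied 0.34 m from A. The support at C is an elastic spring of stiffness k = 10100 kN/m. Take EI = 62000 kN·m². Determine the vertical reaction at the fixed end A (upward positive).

R_A = 87.36 kN

Remove the prop at C; the released (primary) structure is a cantilever built in at A.
Deflection at C on the released cantilever, summing each load's contribution:
  UDL 38.9: wL⁴/(8EI) = 649.8/EI
  clockwise couple 112.7 at a = 2.83: M₀a(2L − a)/(2EI) = 633.1/EI
  point load 22 at a = 0.34: Pa²(3L − a)/(6EI) = 4.179/EI
  δ_0 = 1287/EI
Flexibility coefficient — unit upward force at C: δ_{CC} = L³/(3EI) = 13.1/EI.
With EI = 62000 kN·m²: δ_0 = 0.020759 m and δ_{CC} = 0.000211 m/kN.
Compatibility — the spring shortens by R_C/k under the reaction it provides: δ_0 − R_C·δ_{CC} = R_C/k. With 1/k = 0.000099 m/kN, R_C = δ_0 / (δ_{CC} + 1/k) = 0.020759 / (0.000211 + 0.000099) = 66.9 kN.
Vertical equilibrium: R_A = ΣP − R_C = 154.3 − 66.9 = 87.36 kN.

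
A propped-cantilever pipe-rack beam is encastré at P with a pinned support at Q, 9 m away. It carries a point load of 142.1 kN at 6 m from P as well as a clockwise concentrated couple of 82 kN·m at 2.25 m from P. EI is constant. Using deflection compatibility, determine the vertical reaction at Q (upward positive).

Remove the prop at Q; the released (primary) structure is a cantilever built in at P.
Downward deflection at the released point Q due to the loads:
  point load 142.1 at a = 6: Pa²(3L − a)/(6EI) = 17905/EI
  clockwise couple 82 at a = 2.25: M₀a(2L − a)/(2EI) = 1453/EI
  δ_0 = 19358/EI
Tip deflection under a unit load at Q: L³/(3EI) = 243/EI.
Compatibility at Q: δ_0 − R_Q·δ_{QQ} = 0, so R_Q = 19358/243 = 79.66 kN.

R_Q = 79.66 kN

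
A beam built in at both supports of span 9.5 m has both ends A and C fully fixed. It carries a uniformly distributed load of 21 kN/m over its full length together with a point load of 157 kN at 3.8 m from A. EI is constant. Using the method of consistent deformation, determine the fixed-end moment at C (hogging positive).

M_C = 301.1 kN·m

Take the two fixed-end moments M_A, M_C as redundants; the released structure is the simple span AC.
Simple-span end rotations at A and C under the given loads:
  at A: UDL 21: wL³/(24EI) = 750.2/EI
  at C: UDL 21: wL³/(24EI) = 750.2/EI
  at A: point load 157 at a = 3.8: Pab(L + b)/(6LEI) = 906.8/EI
  at C: point load 157 at a = 3.8: Pab(L + a)/(6LEI) = 793.5/EI
  θ_A0 = 1657/EI,  θ_C0 = 1544/EI
Flexibility coefficients: a unit moment at one end gives L/(3EI) there and L/(6EI) at the far end, so f₁₁ = f₂₂ = 3.167/EI and f₁₂ = f₂₁ = 1.583/EI.
Compatibility — zero rotation at each built-in end:
  3.167 M_A + 1.583 M_C = 1657
  1.583 M_A + 3.167 M_C = 1544
Solving the pair gives M_A = 372.7 kN·m and M_C = 301.1 kN·m (hogging).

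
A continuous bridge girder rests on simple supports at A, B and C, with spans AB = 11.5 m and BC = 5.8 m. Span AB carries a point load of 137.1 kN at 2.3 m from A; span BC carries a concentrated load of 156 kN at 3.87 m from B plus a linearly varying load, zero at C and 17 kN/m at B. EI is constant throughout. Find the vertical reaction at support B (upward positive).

R_B = 153.2 kN

Release continuity at B by inserting a hinge; the redundant is the internal moment M_B. The primary structure is two simply-supported spans AB and BC.
Discontinuity in slope at B on the released structure — sum the simple-span end rotations:
  span AB: point load 137.1 at a = 2.3: Pab(L + a)/(6LEI) = 580.2/EI
  span BC: point load 156 at a = 3.87: Pab(L + b)/(6LEI) = 258.8/EI
  span BC: triangular load, peak 17: w₀L³/(45EI) = 73.71/EI
  relative rotation θ_0 = (580.2 + 332.5)/EI = 912.7/EI
A unit hogging moment at B produces rotation L₁/(3EI) + L₂/(3EI) = 5.767/EI.
Compatibility: M_B·(L₁+L₂)/(3EI) = θ_0, giving M_B = 158.3 kN·m (hogging).
Span AB, ΣM about A with M_B applied at B: R_B^{AB}·11.5 = 315.3 + 158.3, so R_B^{AB} = 41.18 kN and R_A = 137.1 − 41.18 = 95.92 kN.
Span BC, ΣM about C: R_B^{BC}·5.8 = 491.7 + 158.3, so R_B^{BC} = 112.1 kN and R_C = 205.3 − 112.1 = 93.23 kN.
R_B = 41.18 + 112.1 = 153.2 kN.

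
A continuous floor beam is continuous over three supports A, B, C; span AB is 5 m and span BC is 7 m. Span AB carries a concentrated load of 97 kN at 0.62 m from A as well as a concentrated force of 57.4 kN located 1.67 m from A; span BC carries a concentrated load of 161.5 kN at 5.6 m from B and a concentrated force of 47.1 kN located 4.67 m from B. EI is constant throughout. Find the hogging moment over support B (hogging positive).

M_B = 121.8 kN·m

Release continuity at B by inserting a hinge; the redundant is the internal moment M_B. The primary structure is two simply-supported spans AB and BC.
Rotations at B on the released spans (each span's end-slope, ×1/EI):
  span AB: point load 97 at a = 0.62: Pab(L + a)/(6LEI) = 49.35/EI
  span AB: point load 57.4 at a = 1.67: Pab(L + a)/(6LEI) = 70.97/EI
  span BC: point load 161.5 at a = 5.6: Pab(L + b)/(6LEI) = 253.2/EI
  span BC: point load 47.1 at a = 4.67: Pab(L + b)/(6LEI) = 113.8/EI
  relative rotation θ_0 = (120.3 + 367.1)/EI = 487.4/EI
A unit hogging moment at B produces rotation L₁/(3EI) + L₂/(3EI) = 4/EI.
Compatibility: M_B·(L₁+L₂)/(3EI) = θ_0, giving M_B = 121.8 kN·m (hogging).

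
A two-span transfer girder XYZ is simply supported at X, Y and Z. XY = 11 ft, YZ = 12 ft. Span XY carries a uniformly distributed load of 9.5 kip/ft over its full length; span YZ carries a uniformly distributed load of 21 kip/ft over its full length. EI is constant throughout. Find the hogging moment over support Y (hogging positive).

M_Y = 265.9 kip·ft

Take M_Y as the redundant. Released structure: two simple spans XY and YZ with a hinge at Y.
Rotations at Y on the released spans (each span's end-slope, ×1/EI):
  span XY: UDL 9.5: wL³/(24EI) = 526.9/EI
  span YZ: UDL 21: wL³/(24EI) = 1512/EI
  relative rotation θ_0 = (526.9 + 1512)/EI = 2039/EI
A unit hogging moment at Y produces rotation L₁/(3EI) + L₂/(3EI) = 7.667/EI.
Compatibility: M_Y·(L₁+L₂)/(3EI) = θ_0, giving M_Y = 265.9 kip·ft (hogging).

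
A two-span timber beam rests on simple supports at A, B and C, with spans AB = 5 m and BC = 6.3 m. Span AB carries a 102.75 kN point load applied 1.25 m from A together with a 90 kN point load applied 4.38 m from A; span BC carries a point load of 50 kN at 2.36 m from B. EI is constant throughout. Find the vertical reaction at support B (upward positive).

R_B = 164.6 kN

Release continuity at B by inserting a hinge; the redundant is the internal moment M_B. The primary structure is two simply-supported spans AB and BC.
Discontinuity in slope at B on the released structure — sum the simple-span end rotations:
  span AB: point load 102.75 at a = 1.25: Pab(L + a)/(6LEI) = 100.3/EI
  span AB: point load 90 at a = 4.38: Pab(L + a)/(6LEI) = 76.42/EI
  span BC: point load 50 at a = 2.36: Pab(L + b)/(6LEI) = 125.9/EI
  relative rotation θ_0 = (176.8 + 125.9)/EI = 302.7/EI
A unit hogging moment at B produces rotation L₁/(3EI) + L₂/(3EI) = 3.767/EI.
Compatibility: M_B·(L₁+L₂)/(3EI) = θ_0, giving M_B = 80.36 kN·m (hogging).
Span AB, ΣM about A with M_B applied at B: R_B^{AB}·5 = 522.6 + 80.36, so R_B^{AB} = 120.6 kN and R_A = 192.8 − 120.6 = 72.15 kN.
Span BC, ΣM about C: R_B^{BC}·6.3 = 197 + 80.36, so R_B^{BC} = 44.03 kN and R_C = 50 − 44.03 = 5.974 kN.
R_B = 120.6 + 44.03 = 164.6 kN.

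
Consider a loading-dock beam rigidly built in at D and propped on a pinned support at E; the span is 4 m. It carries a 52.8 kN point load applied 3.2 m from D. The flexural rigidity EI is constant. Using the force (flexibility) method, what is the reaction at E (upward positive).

R_E = 37.17 kN

Take the reaction at E as the redundant and release it; the primary structure is a cantilever fixed at D.
Downward deflection at the released point E due to the loads:
  point load 52.8 at a = 3.2: Pa²(3L − a)/(6EI) = 793/EI
Tip deflection under a unit load at E: L³/(3EI) = 21.33/EI.
The prop prevents deflection at E: R_E = δ_0/δ_{EE} = 793/21.33 = 37.17 kN.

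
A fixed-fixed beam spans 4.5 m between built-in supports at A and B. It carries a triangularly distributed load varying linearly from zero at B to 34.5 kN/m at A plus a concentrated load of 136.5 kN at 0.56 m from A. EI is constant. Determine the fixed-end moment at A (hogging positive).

M_A = 93.53 kN·m

Release both end moments; the primary structure is a simply-supported span AB with redundants M_A and M_B.
End rotations of the released simple span under the applied load (×1/EI):
  at A: triangular load, peak 34.5: w₀L³/(45EI) = 69.86/EI
  at B: triangular load, peak 34.5: 7w₀L³/(360EI) = 61.13/EI
  at A: point load 136.5 at a = 0.56: Pab(L + b)/(6LEI) = 94.14/EI
  at B: point load 136.5 at a = 0.56: Pab(L + a)/(6LEI) = 56.44/EI
  θ_A0 = 164/EI,  θ_B0 = 117.6/EI
Flexibility coefficients: a unit moment at one end gives L/(3EI) there and L/(6EI) at the far end, so f₁₁ = f₂₂ = 1.5/EI and f₁₂ = f₂₁ = 0.75/EI.
Compatibility — zero rotation at each built-in end:
  1.5 M_A + 0.75 M_B = 164
  0.75 M_A + 1.5 M_B = 117.6
Solving the pair gives M_A = 93.53 kN·m and M_B = 31.62 kN·m (hogging).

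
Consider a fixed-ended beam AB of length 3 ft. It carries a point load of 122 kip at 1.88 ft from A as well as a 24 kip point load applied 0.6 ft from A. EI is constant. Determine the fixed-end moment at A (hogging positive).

M_A = 41.18 kip·ft

Take the two fixed-end moments M_A, M_B as redundants; the released structure is the simple span AB.
On the primary (simply-supported) span, the end slopes from the loading are:
  at A: point load 122 at a = 1.88: Pab(L + b)/(6LEI) = 58.8/EI
  at B: point load 122 at a = 1.88: Pab(L + a)/(6LEI) = 69.64/EI
  at A: point load 24 at a = 0.6: Pab(L + b)/(6LEI) = 10.37/EI
  at B: point load 24 at a = 0.6: Pab(L + a)/(6LEI) = 6.912/EI
  θ_A0 = 69.17/EI,  θ_B0 = 76.56/EI
Flexibility coefficients: a unit moment at one end gives L/(3EI) there and L/(6EI) at the far end, so f₁₁ = f₂₂ = 1/EI and f₁₂ = f₂₁ = 0.5/EI.
Compatibility — zero rotation at each built-in end:
  1 M_A + 0.5 M_B = 69.17
  0.5 M_A + 1 M_B = 76.56
Solving the pair gives M_A = 41.18 kip·ft and M_B = 55.96 kip·ft (hogging).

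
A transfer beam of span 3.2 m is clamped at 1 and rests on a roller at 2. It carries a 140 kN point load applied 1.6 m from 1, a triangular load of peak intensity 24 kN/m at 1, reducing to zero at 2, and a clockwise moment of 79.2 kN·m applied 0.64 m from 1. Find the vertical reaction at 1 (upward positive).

Remove the prop at 2; the released (primary) structure is a cantilever built in at 1.
Downward deflection at the released point 2 due to the loads:
  point load 140 at a = 1.6: Pa²(3L − a)/(6EI) = 477.9/EI
  triangular load, peak 24 at the fixed end: w₀L⁴/(30EI) = 83.89/EI
  clockwise couple 79.2 at a = 0.64: M₀a(2L − a)/(2EI) = 146/EI
  δ_0 = 707.7/EI
Flexibility coefficient — unit upward force at 2: δ_{22} = L³/(3EI) = 10.92/EI.
The prop prevents deflection at 2: R_2 = δ_0/δ_{22} = 707.7/10.92 = 64.8 kN.
Vertical equilibrium: R_1 = ΣP − R_2 = 178.4 − 64.8 = 113.6 kN.

R_1 = 113.6 kN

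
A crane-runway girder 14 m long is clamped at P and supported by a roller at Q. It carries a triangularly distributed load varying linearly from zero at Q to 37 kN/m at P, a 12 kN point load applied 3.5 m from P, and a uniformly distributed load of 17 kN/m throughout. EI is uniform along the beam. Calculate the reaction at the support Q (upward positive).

Release the roller at Q. Primary structure: cantilever fixed at P.
Downward deflection at the released point Q due to the loads:
  triangular load, peak 37 at the fixed end: w₀L⁴/(30EI) = 47380/EI
  point load 12 at a = 3.5: Pa²(3L − a)/(6EI) = 943.2/EI
  UDL 17: wL⁴/(8EI) = 81634/EI
  δ_0 = 129957/EI
Flexibility coefficient — unit upward force at Q: δ_{QQ} = L³/(3EI) = 914.7/EI.
Compatibility at Q: δ_0 − R_Q·δ_{QQ} = 0, so R_Q = 129957/914.7 = 142.1 kN.

R_Q = 142.1 kN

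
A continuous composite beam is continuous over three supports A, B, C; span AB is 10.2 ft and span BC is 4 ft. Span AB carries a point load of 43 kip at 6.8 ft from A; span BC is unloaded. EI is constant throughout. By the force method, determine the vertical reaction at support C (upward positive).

R_C = -14.59 kip

Insert a hinge at B; M_B is the redundant, and each span becomes simply supported.
Discontinuity in slope at B on the released structure — sum the simple-span end rotations:
  span AB: point load 43 at a = 6.8: Pab(L + a)/(6LEI) = 276.2/EI
  relative rotation θ_0 = (276.2 + 0)/EI = 276.2/EI
A unit hogging moment at B produces rotation L₁/(3EI) + L₂/(3EI) = 4.733/EI.
Slope continuity at B: θ_0 = M_B·4.733/EI, so M_B = 276.2/4.733 = 58.34 kip·ft (hogging).
Span BC, ΣM about C: R_B^{BC}·4 = 0 + 58.34, so R_B^{BC} = 14.59 kip and R_C = 0 − 14.59 = -14.59 kip.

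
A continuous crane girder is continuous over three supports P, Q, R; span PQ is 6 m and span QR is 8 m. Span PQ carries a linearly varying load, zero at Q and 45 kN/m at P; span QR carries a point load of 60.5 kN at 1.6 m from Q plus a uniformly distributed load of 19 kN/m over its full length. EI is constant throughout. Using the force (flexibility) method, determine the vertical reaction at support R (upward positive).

R_R = 67.2 kN

Take M_Q as the redundant. Released structure: two simple spans PQ and QR with a hinge at Q.
End slopes at the hinge Q, treating each span as simply supported:
  span PQ: triangular load, peak 45: 7w₀L³/(360EI) = 189/EI
  span QR: point load 60.5 at a = 1.6: Pab(L + b)/(6LEI) = 185.9/EI
  span QR: UDL 19: wL³/(24EI) = 405.3/EI
  relative rotation θ_0 = (189 + 591.2)/EI = 780.2/EI
A unit hogging moment at Q produces rotation L₁/(3EI) + L₂/(3EI) = 4.667/EI.
Slope continuity at Q: θ_0 = M_Q·4.667/EI, so M_Q = 780.2/4.667 = 167.2 kN·m (hogging).
Span QR, ΣM about R: R_Q^{QR}·8 = 995.2 + 167.2, so R_Q^{QR} = 145.3 kN and R_R = 212.5 − 145.3 = 67.2 kN.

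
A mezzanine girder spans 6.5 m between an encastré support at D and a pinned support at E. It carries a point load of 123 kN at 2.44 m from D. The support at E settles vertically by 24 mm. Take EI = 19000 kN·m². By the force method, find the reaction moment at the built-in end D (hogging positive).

M_D = 184.7 kN·m

Choose R_E as the redundant. The primary structure is the cantilever fixed at D.
Free-end deflection of the primary structure under the applied loading (downward +):
  point load 123 at a = 2.44: Pa²(3L − a)/(6EI) = 2082/EI
Flexibility coefficient — unit upward force at E: δ_{EE} = L³/(3EI) = 91.54/EI.
With EI = 19000 kN·m²: δ_0 = 0.10959 m and δ_{EE} = 0.004818 m/kN.
Compatibility — the beam at E must follow the support down by 0.024 m: δ_0 − R_E·δ_{EE} = 0.024, so R_E = (0.10959 − 0.024)/0.004818 = 17.76 kN.
Moment equilibrium about D: M_D = Σ(load moments about D) − R_E·L = 300.1 − 17.76×6.5 = 184.7 kN·m.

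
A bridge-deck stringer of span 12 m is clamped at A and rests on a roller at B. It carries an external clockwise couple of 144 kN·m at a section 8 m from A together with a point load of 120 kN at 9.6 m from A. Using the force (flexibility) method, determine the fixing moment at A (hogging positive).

M_A = 90.24 kN·m

Take the reaction at B as the redundant and release it; the primary structure is a cantilever fixed at A.
Free-end deflection of the primary structure under the applied loading (downward +):
  clockwise couple 144 at a = 8: M₀a(2L − a)/(2EI) = 9216/EI
  point load 120 at a = 9.6: Pa²(3L − a)/(6EI) = 48660/EI
  δ_0 = 57876/EI
Tip deflection under a unit load at B: L³/(3EI) = 576/EI.
The prop prevents deflection at B: R_B = δ_0/δ_{BB} = 57876/576 = 100.5 kN.
Moment equilibrium about A: M_A = Σ(load moments about A) − R_B·L = 1296 − 100.5×12 = 90.24 kN·m.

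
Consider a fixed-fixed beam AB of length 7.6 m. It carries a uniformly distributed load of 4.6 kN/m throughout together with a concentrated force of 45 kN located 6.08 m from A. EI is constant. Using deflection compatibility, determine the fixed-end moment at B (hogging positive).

M_B = 65.92 kN·m

Take the two fixed-end moments M_A, M_B as redundants; the released structure is the simple span AB.
Simple-span end rotations at A and B under the given loads:
  at A: UDL 4.6: wL³/(24EI) = 84.14/EI
  at B: UDL 4.6: wL³/(24EI) = 84.14/EI
  at A: point load 45 at a = 6.08: Pab(L + b)/(6LEI) = 83.17/EI
  at B: point load 45 at a = 6.08: Pab(L + a)/(6LEI) = 124.8/EI
  θ_A0 = 167.3/EI,  θ_B0 = 208.9/EI
Flexibility coefficients: a unit moment at one end gives L/(3EI) there and L/(6EI) at the far end, so f₁₁ = f₂₂ = 2.533/EI and f₁₂ = f₂₁ = 1.267/EI.
Compatibility — zero rotation at each built-in end:
  2.533 M_A + 1.267 M_B = 167.3
  1.267 M_A + 2.533 M_B = 208.9
Solving the pair gives M_A = 33.09 kN·m and M_B = 65.92 kN·m (hogging).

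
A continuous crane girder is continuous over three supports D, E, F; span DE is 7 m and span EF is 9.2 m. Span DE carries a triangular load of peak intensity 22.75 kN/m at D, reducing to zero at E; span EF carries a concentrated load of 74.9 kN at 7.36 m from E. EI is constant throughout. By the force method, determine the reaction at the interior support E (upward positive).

R_E = 58.04 kN

Insert a hinge at E; M_E is the redundant, and each span becomes simply supported.
Rotations at E on the released spans (each span's end-slope, ×1/EI):
  span DE: triangular load, peak 22.75: 7w₀L³/(360EI) = 151.7/EI
  span EF: point load 74.9 at a = 7.36: Pab(L + b)/(6LEI) = 202.9/EI
  relative rotation θ_0 = (151.7 + 202.9)/EI = 354.6/EI
A unit hogging moment at E produces rotation L₁/(3EI) + L₂/(3EI) = 5.4/EI.
Slope continuity at E: θ_0 = M_E·5.4/EI, so M_E = 354.6/5.4 = 65.67 kN·m (hogging).
Span DE, ΣM about D with M_E applied at E: R_E^{DE}·7 = 185.8 + 65.67, so R_E^{DE} = 35.92 kN and R_D = 79.62 − 35.92 = 43.7 kN.
Span EF, ΣM about F: R_E^{EF}·9.2 = 137.8 + 65.67, so R_E^{EF} = 22.12 kN and R_F = 74.9 − 22.12 = 52.78 kN.
R_E = 35.92 + 22.12 = 58.04 kN.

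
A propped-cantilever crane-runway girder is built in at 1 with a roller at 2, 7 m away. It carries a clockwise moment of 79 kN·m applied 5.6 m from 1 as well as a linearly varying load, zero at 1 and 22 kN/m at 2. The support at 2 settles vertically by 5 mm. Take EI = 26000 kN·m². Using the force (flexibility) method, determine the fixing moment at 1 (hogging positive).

M_1 = 36.08 kN·m

Choose R_2 as the redundant. The primary structure is the cantilever fixed at 1.
Free-end deflection of the primary structure under the applied loading (downward +):
  clockwise couple 79 at a = 5.6: M₀a(2L − a)/(2EI) = 1858/EI
  triangular load, peak 22 at the free end: 11w₀L⁴/(120EI) = 4842/EI
  δ_0 = 6700/EI
Tip deflection under a unit load at 2: L³/(3EI) = 114.3/EI.
With EI = 26000 kN·m²: δ_0 = 0.2577 m and δ_{22} = 0.004397 m/kN.
Compatibility — the beam at 2 must follow the support down by 0.005 m: δ_0 − R_2·δ_{22} = 0.005, so R_2 = (0.2577 − 0.005)/0.004397 = 57.46 kN.
Moment equilibrium about 1: M_1 = Σ(load moments about 1) − R_2·L = 438.3 − 57.46×7 = 36.08 kN·m.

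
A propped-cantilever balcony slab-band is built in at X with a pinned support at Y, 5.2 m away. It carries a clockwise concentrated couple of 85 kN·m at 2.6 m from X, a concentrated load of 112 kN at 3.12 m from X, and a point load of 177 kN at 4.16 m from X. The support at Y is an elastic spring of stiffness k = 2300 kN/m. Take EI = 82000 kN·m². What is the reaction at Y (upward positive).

R_Y = 108.7 kN

Take the reaction at Y as the redundant and release it; the primary structure is a cantilever fixed at X.
Deflection at Y on the released cantilever, summing each load's contribution:
  clockwise couple 85 at a = 2.6: M₀a(2L − a)/(2EI) = 861.9/EI
  point load 112 at a = 3.12: Pa²(3L − a)/(6EI) = 2268/EI
  point load 177 at a = 4.16: Pa²(3L − a)/(6EI) = 5840/EI
  δ_0 = 8970/EI
Tip deflection under a unit load at Y: L³/(3EI) = 46.87/EI.
With EI = 82000 kN·m²: δ_0 = 0.10939 m and δ_{YY} = 0.000572 m/kN.
Compatibility — the spring shortens by R_Y/k under the reaction it provides: δ_0 − R_Y·δ_{YY} = R_Y/k. With 1/k = 0.000435 m/kN, R_Y = δ_0 / (δ_{YY} + 1/k) = 0.10939 / (0.000572 + 0.000435) = 108.7 kN.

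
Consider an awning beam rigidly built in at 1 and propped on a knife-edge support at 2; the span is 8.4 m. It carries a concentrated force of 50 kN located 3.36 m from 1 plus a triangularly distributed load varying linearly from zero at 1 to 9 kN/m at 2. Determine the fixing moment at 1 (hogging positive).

Remove the prop at 2; the released (primary) structure is a cantilever built in at 1.
Free-end deflection of the primary structure under the applied loading (downward +):
  point load 50 at a = 3.36: Pa²(3L − a)/(6EI) = 2055/EI
  triangular load, peak 9 at the free end: 11w₀L⁴/(120EI) = 4107/EI
  δ_0 = 6162/EI
Flexibility coefficient — unit upward force at 2: δ_{22} = L³/(3EI) = 197.6/EI.
Compatibility at 2: δ_0 − R_2·δ_{22} = 0, so R_2 = 6162/197.6 = 31.19 kN.
Moment equilibrium about 1: M_1 = Σ(load moments about 1) − R_2·L = 379.7 − 31.19×8.4 = 117.7 kN·m.

M_1 = 117.7 kN·m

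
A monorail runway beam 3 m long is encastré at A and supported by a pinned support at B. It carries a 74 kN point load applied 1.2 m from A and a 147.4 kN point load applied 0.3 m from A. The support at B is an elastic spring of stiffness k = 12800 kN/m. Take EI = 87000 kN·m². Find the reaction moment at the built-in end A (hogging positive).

M_A = 103.1 kN·m

Take the reaction at B as the redundant and release it; the primary structure is a cantilever fixed at A.
Downward deflection at the released point B due to the loads:
  point load 74 at a = 1.2: Pa²(3L − a)/(6EI) = 138.5/EI
  point load 147.4 at a = 0.3: Pa²(3L − a)/(6EI) = 19.24/EI
  δ_0 = 157.8/EI
Flexibility coefficient — unit upward force at B: δ_{BB} = L³/(3EI) = 9/EI.
With EI = 87000 kN·m²: δ_0 = 0.001813 m and δ_{BB} = 0.000103 m/kN.
Compatibility — the spring shortens by R_B/k under the reaction it provides: δ_0 − R_B·δ_{BB} = R_B/k. With 1/k = 0.000078 m/kN, R_B = δ_0 / (δ_{BB} + 1/k) = 0.001813 / (0.000103 + 0.000078) = 9.987 kN.
Moment equilibrium about A: M_A = Σ(load moments about A) − R_B·L = 133 − 9.987×3 = 103.1 kN·m.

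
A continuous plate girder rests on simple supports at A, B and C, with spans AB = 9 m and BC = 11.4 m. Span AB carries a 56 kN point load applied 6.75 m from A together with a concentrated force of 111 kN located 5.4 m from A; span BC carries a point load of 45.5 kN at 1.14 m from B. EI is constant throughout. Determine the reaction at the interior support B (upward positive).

R_B = 178.6 kN

Insert a hinge at B; M_B is the redundant, and each span becomes simply supported.
Rotations at B on the released spans (each span's end-slope, ×1/EI):
  span AB: point load 56 at a = 6.75: Pab(L + a)/(6LEI) = 248.1/EI
  span AB: point load 111 at a = 5.4: Pab(L + a)/(6LEI) = 575.4/EI
  span BC: point load 45.5 at a = 1.14: Pab(L + b)/(6LEI) = 168.5/EI
  relative rotation θ_0 = (823.5 + 168.5)/EI = 992/EI
A unit hogging moment at B produces rotation L₁/(3EI) + L₂/(3EI) = 6.8/EI.
Compatibility: M_B·(L₁+L₂)/(3EI) = θ_0, giving M_B = 145.9 kN·m (hogging).
Span AB, ΣM about A with M_B applied at B: R_B^{AB}·9 = 977.4 + 145.9, so R_B^{AB} = 124.8 kN and R_A = 167 − 124.8 = 42.19 kN.
Span BC, ΣM about C: R_B^{BC}·11.4 = 466.8 + 145.9, so R_B^{BC} = 53.75 kN and R_C = 45.5 − 53.75 = -8.247 kN.
R_B = 124.8 + 53.75 = 178.6 kN.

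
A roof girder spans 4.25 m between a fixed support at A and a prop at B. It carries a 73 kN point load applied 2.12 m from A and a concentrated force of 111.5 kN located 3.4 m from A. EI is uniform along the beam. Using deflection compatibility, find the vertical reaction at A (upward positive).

R_A = 83.29 kN

Take the reaction at B as the redundant and release it; the primary structure is a cantilever fixed at A.
Primary-structure tip deflection at B by superposition:
  point load 73 at a = 2.12: Pa²(3L − a)/(6EI) = 581.3/EI
  point load 111.5 at a = 3.4: Pa²(3L − a)/(6EI) = 2009/EI
  δ_0 = 2590/EI
Tip deflection under a unit load at B: L³/(3EI) = 25.59/EI.
Compatibility at B: δ_0 − R_B·δ_{BB} = 0, so R_B = 2590/25.59 = 101.2 kN.
Vertical equilibrium: R_A = ΣP − R_B = 184.5 − 101.2 = 83.29 kN.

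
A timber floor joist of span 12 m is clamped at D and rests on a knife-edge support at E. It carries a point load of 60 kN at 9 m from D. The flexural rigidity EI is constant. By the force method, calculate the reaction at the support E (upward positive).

R_E = 37.97 kN

Release the roller at E. Primary structure: cantilever fixed at D.
Deflection at E on the released cantilever, summing each load's contribution:
  point load 60 at a = 9: Pa²(3L − a)/(6EI) = 21870/EI
Tip deflection under a unit load at E: L³/(3EI) = 576/EI.
The prop prevents deflection at E: R_E = δ_0/δ_{EE} = 21870/576 = 37.97 kN.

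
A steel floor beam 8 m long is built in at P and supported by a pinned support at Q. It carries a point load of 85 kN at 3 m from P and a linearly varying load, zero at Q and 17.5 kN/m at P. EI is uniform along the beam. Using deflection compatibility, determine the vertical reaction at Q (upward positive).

Remove the prop at Q; the released (primary) structure is a cantilever built in at P.
Deflection at Q on the released cantilever, summing each load's contribution:
  point load 85 at a = 3: Pa²(3L − a)/(6EI) = 2678/EI
  triangular load, peak 17.5 at the fixed end: w₀L⁴/(30EI) = 2389/EI
  δ_0 = 5067/EI
Tip deflection under a unit load at Q: L³/(3EI) = 170.7/EI.
Compatibility at Q: δ_0 − R_Q·δ_{QQ} = 0, so R_Q = 5067/170.7 = 29.69 kN.

R_Q = 29.69 kN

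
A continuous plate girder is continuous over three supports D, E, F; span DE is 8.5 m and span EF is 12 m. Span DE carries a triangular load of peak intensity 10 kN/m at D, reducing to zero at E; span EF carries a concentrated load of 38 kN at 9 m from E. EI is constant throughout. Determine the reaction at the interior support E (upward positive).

R_E = 33.47 kN

Insert a hinge at E; M_E is the redundant, and each span becomes simply supported.
End slopes at the hinge E, treating each span as simply supported:
  span DE: triangular load, peak 10: 7w₀L³/(360EI) = 119.4/EI
  span EF: point load 38 at a = 9: Pab(L + b)/(6LEI) = 213.8/EI
  relative rotation θ_0 = (119.4 + 213.8)/EI = 333.2/EI
A unit hogging moment at E produces rotation L₁/(3EI) + L₂/(3EI) = 6.833/EI.
Slope continuity at E: θ_0 = M_E·6.833/EI, so M_E = 333.2/6.833 = 48.76 kN·m (hogging).
Span DE, ΣM about D with M_E applied at E: R_E^{DE}·8.5 = 120.4 + 48.76, so R_E^{DE} = 19.9 kN and R_D = 42.5 − 19.9 = 22.6 kN.
Span EF, ΣM about F: R_E^{EF}·12 = 114 + 48.76, so R_E^{EF} = 13.56 kN and R_F = 38 − 13.56 = 24.44 kN.
R_E = 19.9 + 13.56 = 33.47 kN.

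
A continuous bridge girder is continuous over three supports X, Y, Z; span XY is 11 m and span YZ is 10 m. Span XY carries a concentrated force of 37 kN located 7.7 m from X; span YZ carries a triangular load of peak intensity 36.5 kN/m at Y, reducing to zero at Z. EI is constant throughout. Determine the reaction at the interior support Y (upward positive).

Insert a hinge at Y; M_Y is the redundant, and each span becomes simply supported.
Rotations at Y on the released spans (each span's end-slope, ×1/EI):
  span XY: point load 37 at a = 7.7: Pab(L + a)/(6LEI) = 266.4/EI
  span YZ: triangular load, peak 36.5: w₀L³/(45EI) = 811.1/EI
  relative rotation θ_0 = (266.4 + 811.1)/EI = 1077/EI
A unit hogging moment at Y produces rotation L₁/(3EI) + L₂/(3EI) = 7/EI.
Slope continuity at Y: θ_0 = M_Y·7/EI, so M_Y = 1077/7 = 153.9 kN·m (hogging).
Span XY, ΣM about X with M_Y applied at Y: R_Y^{XY}·11 = 284.9 + 153.9, so R_Y^{XY} = 39.89 kN and R_X = 37 − 39.89 = -2.893 kN.
Span YZ, ΣM about Z: R_Y^{YZ}·10 = 1217 + 153.9, so R_Y^{YZ} = 137.1 kN and R_Z = 182.5 − 137.1 = 45.44 kN.
R_Y = 39.89 + 137.1 = 177 kN.

R_Y = 177 kN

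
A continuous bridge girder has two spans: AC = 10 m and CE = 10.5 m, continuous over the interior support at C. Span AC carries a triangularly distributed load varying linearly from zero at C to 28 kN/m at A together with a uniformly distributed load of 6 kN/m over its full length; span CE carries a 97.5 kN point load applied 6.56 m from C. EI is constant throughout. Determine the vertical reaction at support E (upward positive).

R_E = 41.79 kN

Release continuity at C by inserting a hinge; the redundant is the internal moment M_C. The primary structure is two simply-supported spans AC and CE.
Rotations at C on the released spans (each span's end-slope, ×1/EI):
  span AC: triangular load, peak 28: 7w₀L³/(360EI) = 544.4/EI
  span AC: UDL 6: wL³/(24EI) = 250/EI
  span CE: point load 97.5 at a = 6.56: Pab(L + b)/(6LEI) = 577.6/EI
  relative rotation θ_0 = (794.4 + 577.6)/EI = 1372/EI
A unit hogging moment at C produces rotation L₁/(3EI) + L₂/(3EI) = 6.833/EI.
Slope continuity at C: θ_0 = M_C·6.833/EI, so M_C = 1372/6.833 = 200.8 kN·m (hogging).
Span CE, ΣM about E: R_C^{CE}·10.5 = 384.1 + 200.8, so R_C^{CE} = 55.71 kN and R_E = 97.5 − 55.71 = 41.79 kN.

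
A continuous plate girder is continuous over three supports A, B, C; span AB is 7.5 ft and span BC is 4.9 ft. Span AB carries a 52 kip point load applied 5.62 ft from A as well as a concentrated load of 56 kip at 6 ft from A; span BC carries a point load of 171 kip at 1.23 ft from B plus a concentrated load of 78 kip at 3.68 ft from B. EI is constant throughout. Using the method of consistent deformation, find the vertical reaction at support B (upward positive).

Take M_B as the redundant. Released structure: two simple spans AB and BC with a hinge at B.
Discontinuity in slope at B on the released structure — sum the simple-span end rotations:
  span AB: point load 52 at a = 5.62: Pab(L + a)/(6LEI) = 160.2/EI
  span AB: point load 56 at a = 6: Pab(L + a)/(6LEI) = 151.2/EI
  span BC: point load 171 at a = 1.23: Pab(L + b)/(6LEI) = 225/EI
  span BC: point load 78 at a = 3.68: Pab(L + b)/(6LEI) = 72.9/EI
  relative rotation θ_0 = (311.4 + 297.9)/EI = 609.3/EI
A unit hogging moment at B produces rotation L₁/(3EI) + L₂/(3EI) = 4.133/EI.
Compatibility: M_B·(L₁+L₂)/(3EI) = θ_0, giving M_B = 147.4 kip·ft (hogging).
Span AB, ΣM about A with M_B applied at B: R_B^{AB}·7.5 = 628.2 + 147.4, so R_B^{AB} = 103.4 kip and R_A = 108 − 103.4 = 4.58 kip.
Span BC, ΣM about C: R_B^{BC}·4.9 = 722.7 + 147.4, so R_B^{BC} = 177.6 kip and R_C = 249 − 177.6 = 71.42 kip.
R_B = 103.4 + 177.6 = 281 kip.

R_B = 281 kip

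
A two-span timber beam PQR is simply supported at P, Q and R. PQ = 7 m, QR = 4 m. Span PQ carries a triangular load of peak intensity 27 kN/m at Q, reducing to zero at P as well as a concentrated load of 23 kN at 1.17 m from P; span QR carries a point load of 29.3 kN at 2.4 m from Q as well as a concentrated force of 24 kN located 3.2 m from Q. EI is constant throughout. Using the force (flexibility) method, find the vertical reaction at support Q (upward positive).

R_Q = 112.8 kN

Release continuity at Q by inserting a hinge; the redundant is the internal moment M_Q. The primary structure is two simply-supported spans PQ and QR.
Discontinuity in slope at Q on the released structure — sum the simple-span end rotations:
  span PQ: triangular load, peak 27: w₀L³/(45EI) = 205.8/EI
  span PQ: point load 23 at a = 1.17: Pab(L + a)/(6LEI) = 30.52/EI
  span QR: point load 29.3 at a = 2.4: Pab(L + b)/(6LEI) = 26.25/EI
  span QR: point load 24 at a = 3.2: Pab(L + b)/(6LEI) = 12.29/EI
  relative rotation θ_0 = (236.3 + 38.54)/EI = 274.9/EI
A unit hogging moment at Q produces rotation L₁/(3EI) + L₂/(3EI) = 3.667/EI.
Slope continuity at Q: θ_0 = M_Q·3.667/EI, so M_Q = 274.9/3.667 = 74.96 kN·m (hogging).
Span PQ, ΣM about P with M_Q applied at Q: R_Q^{PQ}·7 = 467.9 + 74.96, so R_Q^{PQ} = 77.55 kN and R_P = 117.5 − 77.55 = 39.95 kN.
Span QR, ΣM about R: R_Q^{QR}·4 = 66.08 + 74.96, so R_Q^{QR} = 35.26 kN and R_R = 53.3 − 35.26 = 18.04 kN.
R_Q = 77.55 + 35.26 = 112.8 kN.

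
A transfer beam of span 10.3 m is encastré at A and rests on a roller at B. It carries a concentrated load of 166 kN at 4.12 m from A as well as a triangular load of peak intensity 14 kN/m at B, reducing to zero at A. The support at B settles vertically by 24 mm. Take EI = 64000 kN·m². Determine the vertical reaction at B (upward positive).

R_B = 69.97 kN

Choose R_B as the redundant. The primary structure is the cantilever fixed at A.
Downward deflection at the released point B due to the loads:
  point load 166 at a = 4.12: Pa²(3L − a)/(6EI) = 12577/EI
  triangular load, peak 14 at the free end: 11w₀L⁴/(120EI) = 14444/EI
  δ_0 = 27021/EI
Flexibility coefficient — unit upward force at B: δ_{BB} = L³/(3EI) = 364.2/EI.
With EI = 64000 kN·m²: δ_0 = 0.4222 m and δ_{BB} = 0.005691 m/kN.
Compatibility — the beam at B must follow the support down by 0.024 m: δ_0 − R_B·δ_{BB} = 0.024, so R_B = (0.4222 − 0.024)/0.005691 = 69.97 kN.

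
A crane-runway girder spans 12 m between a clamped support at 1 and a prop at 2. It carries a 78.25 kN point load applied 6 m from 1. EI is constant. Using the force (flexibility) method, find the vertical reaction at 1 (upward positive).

Remove the prop at 2; the released (primary) structure is a cantilever built in at 1.
Deflection at 2 on the released cantilever, summing each load's contribution:
  point load 78.25 at a = 6: Pa²(3L − a)/(6EI) = 14085/EI
Tip deflection under a unit load at 2: L³/(3EI) = 576/EI.
Compatibility at 2: δ_0 − R_2·δ_{22} = 0, so R_2 = 14085/576 = 24.45 kN.
Vertical equilibrium: R_1 = ΣP − R_2 = 78.25 − 24.45 = 53.8 kN.

R_1 = 53.8 kN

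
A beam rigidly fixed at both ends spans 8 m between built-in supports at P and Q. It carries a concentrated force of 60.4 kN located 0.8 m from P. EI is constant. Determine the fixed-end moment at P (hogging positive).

Release both end moments; the primary structure is a simply-supported span PQ with redundants M_P and M_Q.
Simple-span end rotations at P and Q under the given loads:
  at P: point load 60.4 at a = 0.8: Pab(L + b)/(6LEI) = 110.2/EI
  at Q: point load 60.4 at a = 0.8: Pab(L + a)/(6LEI) = 63.78/EI
  θ_P0 = 110.2/EI,  θ_Q0 = 63.78/EI
Flexibility coefficients: a unit moment at one end gives L/(3EI) there and L/(6EI) at the far end, so f₁₁ = f₂₂ = 2.667/EI and f₁₂ = f₂₁ = 1.333/EI.
Compatibility — zero rotation at each built-in end:
  2.667 M_P + 1.333 M_Q = 110.2
  1.333 M_P + 2.667 M_Q = 63.78
Solving the pair gives M_P = 39.14 kN·m and M_Q = 4.349 kN·m (hogging).

M_P = 39.14 kN·m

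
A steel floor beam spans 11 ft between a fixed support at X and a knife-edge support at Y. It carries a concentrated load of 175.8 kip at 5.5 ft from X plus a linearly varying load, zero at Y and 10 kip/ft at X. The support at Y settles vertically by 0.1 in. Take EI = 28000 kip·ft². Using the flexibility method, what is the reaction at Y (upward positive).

R_Y = 65.41 kip

Remove the prop at Y; the released (primary) structure is a cantilever built in at X.
Primary-structure tip deflection at Y by superposition:
  point load 175.8 at a = 5.5: Pa²(3L − a)/(6EI) = 24374/EI
  triangular load, peak 10 at the fixed end: w₀L⁴/(30EI) = 4880/EI
  δ_0 = 29254/EI
Flexibility coefficient — unit upward force at Y: δ_{YY} = L³/(3EI) = 443.7/EI.
With EI = 28000 kip·ft²: δ_0 = 1.0448 ft and δ_{YY} = 0.015845 ft/kip.
Compatibility — the beam at Y must follow the support down by 0.008333 ft: δ_0 − R_Y·δ_{YY} = 0.008333, so R_Y = (1.0448 − 0.008333)/0.015845 = 65.41 kip.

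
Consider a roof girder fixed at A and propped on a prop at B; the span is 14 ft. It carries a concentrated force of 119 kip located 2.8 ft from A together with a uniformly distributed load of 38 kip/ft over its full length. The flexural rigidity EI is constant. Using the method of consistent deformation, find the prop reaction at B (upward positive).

R_B = 206.2 kip

Release the roller at B. Primary structure: cantilever fixed at A.
Primary-structure tip deflection at B by superposition:
  point load 119 at a = 2.8: Pa²(3L − a)/(6EI) = 6095/EI
  UDL 38: wL⁴/(8EI) = 182476/EI
  δ_0 = 188571/EI
Flexibility coefficient — unit upward force at B: δ_{BB} = L³/(3EI) = 914.7/EI.
Compatibility at B: δ_0 − R_B·δ_{BB} = 0, so R_B = 188571/914.7 = 206.2 kip.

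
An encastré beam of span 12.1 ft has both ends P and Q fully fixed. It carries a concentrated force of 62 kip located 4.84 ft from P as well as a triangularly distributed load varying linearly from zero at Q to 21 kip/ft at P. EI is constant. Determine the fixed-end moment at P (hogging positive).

M_P = 261.8 kip·ft

Release both end moments; the primary structure is a simply-supported span PQ with redundants M_P and M_Q.
On the primary (simply-supported) span, the end slopes from the loading are:
  at P: point load 62 at a = 4.84: Pab(L + b)/(6LEI) = 581/EI
  at Q: point load 62 at a = 4.84: Pab(L + a)/(6LEI) = 508.3/EI
  at P: triangular load, peak 21: w₀L³/(45EI) = 826.7/EI
  at Q: triangular load, peak 21: 7w₀L³/(360EI) = 723.4/EI
  θ_P0 = 1408/EI,  θ_Q0 = 1232/EI
Flexibility coefficients: a unit moment at one end gives L/(3EI) there and L/(6EI) at the far end, so f₁₁ = f₂₂ = 4.033/EI and f₁₂ = f₂₁ = 2.017/EI.
Compatibility — zero rotation at each built-in end:
  4.033 M_P + 2.017 M_Q = 1408
  2.017 M_P + 4.033 M_Q = 1232
Solving the pair gives M_P = 261.8 kip·ft and M_Q = 174.5 kip·ft (hogging).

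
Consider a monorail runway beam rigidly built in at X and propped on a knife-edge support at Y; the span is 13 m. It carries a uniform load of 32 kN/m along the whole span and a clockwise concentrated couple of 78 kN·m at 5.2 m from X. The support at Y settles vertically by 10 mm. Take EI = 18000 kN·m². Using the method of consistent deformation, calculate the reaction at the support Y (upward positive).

Remove the prop at Y; the released (primary) structure is a cantilever built in at X.
Primary-structure tip deflection at Y by superposition:
  UDL 32: wL⁴/(8EI) = 114244/EI
  clockwise couple 78 at a = 5.2: M₀a(2L − a)/(2EI) = 4218/EI
  δ_0 = 118462/EI
Flexibility coefficient — unit upward force at Y: δ_{YY} = L³/(3EI) = 732.3/EI.
With EI = 18000 kN·m²: δ_0 = 6.5812 m and δ_{YY} = 0.040685 m/kN.
Compatibility — the beam at Y must follow the support down by 0.01 m: δ_0 − R_Y·δ_{YY} = 0.01, so R_Y = (6.5812 − 0.01)/0.040685 = 161.5 kN.

R_Y = 161.5 kN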